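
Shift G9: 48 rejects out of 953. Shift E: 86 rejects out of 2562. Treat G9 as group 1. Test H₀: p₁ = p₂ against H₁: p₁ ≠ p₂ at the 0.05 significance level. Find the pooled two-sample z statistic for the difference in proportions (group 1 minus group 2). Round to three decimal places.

z = 2.312

p̂₁ = 48/953 = 0.050367, p̂₂ = 86/2562 = 0.033568.
Pooled p̂ = (48+86)/(953+2562) = 134/3515 = 0.038122.
SE = √(p̂(1−p̂)(1/n₁+1/n₂)) = √(0.038122·0.961878·0.00143964) = √(5.27901e-05) = 0.007266.
z = (0.050367 − 0.033568)/0.007266 = 0.016799/0.007266 = 2.312.
Two-sided p-value ≈ 2·Φ(−2.312) = 0.0208, so at α = 0.05 we reject H₀.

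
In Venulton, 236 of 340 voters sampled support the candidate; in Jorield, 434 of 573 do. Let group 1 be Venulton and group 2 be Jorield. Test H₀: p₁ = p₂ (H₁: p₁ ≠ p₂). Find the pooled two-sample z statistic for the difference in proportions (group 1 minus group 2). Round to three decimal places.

z = -2.092

p̂₁ = 236/340 ≈ 0.694118, p̂₂ = 434/573 ≈ 0.757417.
Pooled p̂ = (236+434)/(340+573) = 670/913 = 0.733844.
SE = √(p̂(1−p̂)(1/n₁+1/n₂)) = √(0.733844·0.266156·0.00468638) = √(0.000915328) = 0.030254.
z = (0.694118 − 0.757417)/0.030254 = -0.063299/0.030254 = -2.092.
p-value = 2·P(Z > 2.092) ≈ 0.0364.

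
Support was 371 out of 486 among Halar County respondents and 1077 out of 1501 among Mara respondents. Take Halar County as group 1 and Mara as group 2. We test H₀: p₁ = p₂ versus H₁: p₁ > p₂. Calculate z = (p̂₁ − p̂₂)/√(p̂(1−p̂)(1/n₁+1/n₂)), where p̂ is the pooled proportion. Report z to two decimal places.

z = 1.98

p̂₁ = 371/486 = 0.7634, p̂₂ = 1077/1501 = 0.7175.
Pooled p̂ = (371+1077)/(486+1501) = 1448/1987 = 0.7287.
SE = √(0.197679 × 0.00272384) = 0.0232.
z = (0.7634 − 0.7175)/0.0232 = 0.0459/0.0232 = 1.98.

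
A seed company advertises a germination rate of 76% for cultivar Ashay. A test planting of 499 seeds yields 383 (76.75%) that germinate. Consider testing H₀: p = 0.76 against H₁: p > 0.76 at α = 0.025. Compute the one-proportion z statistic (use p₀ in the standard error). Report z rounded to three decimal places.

z = 0.394

p̂ = 383/499 ≈ 0.76754.
SE = √(p₀(1−p₀)/n) = √(0.1824/499) = 0.01912.
z = (0.76754 − 0.76)/0.01912 = 0.00754/0.01912 = 0.394.
p-value = P(Z > 0.394) ≈ 0.3467; since p > α = 0.025, fail to reject H₀.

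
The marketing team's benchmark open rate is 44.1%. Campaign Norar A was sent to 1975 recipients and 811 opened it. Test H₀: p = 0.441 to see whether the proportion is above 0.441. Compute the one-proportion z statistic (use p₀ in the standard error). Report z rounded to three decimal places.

p̂ = 811/1975 = 0.410633.
Under H₀, SE = √(0.441·0.559/1975) = √(0.00012482) = 0.011172.
z = (0.410633 − 0.441)/0.011172 = -0.030367/0.011172 = -2.718.

z = -2.718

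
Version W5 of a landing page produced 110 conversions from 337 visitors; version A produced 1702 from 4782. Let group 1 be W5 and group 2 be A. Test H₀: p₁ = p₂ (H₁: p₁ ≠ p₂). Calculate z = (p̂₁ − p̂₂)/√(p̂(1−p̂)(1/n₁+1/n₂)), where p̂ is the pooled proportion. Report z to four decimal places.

p̂₁ = 110/337 ≈ 0.326409, p̂₂ = 1702/4782 ≈ 0.355918.
Pooled p̂ = (110+1702)/(337+4782) = 1812/5119 = 0.353975.
SE = √(0.228677 × 0.00317648) = 0.026952.
z = (0.326409 − 0.355918)/0.026952 = -0.029509/0.026952 = -1.0949.
Two-sided p-value ≈ 2·Φ(−1.095) = 0.2736.

z = -1.0949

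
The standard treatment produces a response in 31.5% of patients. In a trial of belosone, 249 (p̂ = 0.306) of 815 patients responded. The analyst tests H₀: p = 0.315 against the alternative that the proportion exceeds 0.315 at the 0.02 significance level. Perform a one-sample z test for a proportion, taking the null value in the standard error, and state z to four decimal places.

z = -0.5825

p̂ = 249/815 = 0.3055215.
Standard error under H₀: √(0.315×0.685/815) = 0.0162713.
z = (0.3055215 − 0.315)/0.0162713 = -0.0094785/0.0162713 = -0.5825.
p-value = P(Z > -0.583) ≈ 0.7199; since p > α = 0.02, fail to reject H₀.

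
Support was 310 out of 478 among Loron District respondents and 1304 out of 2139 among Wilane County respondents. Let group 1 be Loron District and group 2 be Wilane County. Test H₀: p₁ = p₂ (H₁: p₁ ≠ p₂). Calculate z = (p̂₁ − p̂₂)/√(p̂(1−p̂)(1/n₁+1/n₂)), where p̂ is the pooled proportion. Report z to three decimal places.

p̂₁ = 310/478 ≈ 0.64854, p̂₂ = 1304/2139 ≈ 0.60963.
Pooled p̂ = (310+1304)/(478+2139) = 1614/2617 = 0.61674.
SE = √(p̂(1−p̂)(1/n₁+1/n₂)) = √(0.61674·0.38326·0.00255956) = √(0.000605009) = 0.02460.
z = (0.64854 − 0.60963)/0.02460 = 0.03891/0.02460 = 1.582.
Two-sided p-value ≈ 2·Φ(−1.582) = 0.1137.

z = 1.582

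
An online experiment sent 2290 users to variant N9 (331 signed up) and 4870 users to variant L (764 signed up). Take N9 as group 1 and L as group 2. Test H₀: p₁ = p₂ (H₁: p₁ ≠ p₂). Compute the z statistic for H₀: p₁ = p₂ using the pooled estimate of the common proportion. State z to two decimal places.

p̂₁ = 331/2290 ≈ 0.14454, p̂₂ = 764/4870 ≈ 0.15688.
Pooled p̂ = (331+764)/(2290+4870) = 1095/7160 = 0.15293.
SE = √(p̂(1−p̂)(1/n₁+1/n₂)) = √(0.15293·0.84707·0.00064202) = √(8.31701e-05) = 0.00912.
z = (0.14454 − 0.15688)/0.00912 = -0.01234/0.00912 = -1.35.

z = -1.35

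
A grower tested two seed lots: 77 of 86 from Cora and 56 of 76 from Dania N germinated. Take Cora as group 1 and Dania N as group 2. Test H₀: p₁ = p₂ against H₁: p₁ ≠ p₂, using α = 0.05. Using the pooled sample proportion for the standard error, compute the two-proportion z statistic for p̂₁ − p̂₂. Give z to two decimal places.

p̂₁ = 77/86 = 0.89535, p̂₂ = 56/76 = 0.73684.
Pooled p̂ = (77+56)/(86+76) = 133/162 = 0.82099.
SE = √(p̂(1−p̂)(1/n₁+1/n₂)) = √(0.82099·0.17901·0.0247858) = √(0.00364269) = 0.06035.
z = (0.89535 − 0.73684)/0.06035 = 0.15851/0.06035 = 2.63.
Two-sided p-value ≈ 2·Φ(−2.626) = 0.0086. With α = 0.05, reject H₀.

z = 2.63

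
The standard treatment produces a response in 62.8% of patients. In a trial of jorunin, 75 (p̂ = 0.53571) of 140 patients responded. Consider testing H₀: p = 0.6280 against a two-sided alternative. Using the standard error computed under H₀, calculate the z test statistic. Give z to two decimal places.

z = -2.26

p̂ = 75/140 ≈ 0.5357.
Standard error under H₀: √(0.628×0.372/140) = 0.0408.
z = (0.5357 − 0.628)/0.0408 = -0.0923/0.0408 = -2.26.
Two-sided p-value ≈ 2·Φ(−2.259) = 0.0239.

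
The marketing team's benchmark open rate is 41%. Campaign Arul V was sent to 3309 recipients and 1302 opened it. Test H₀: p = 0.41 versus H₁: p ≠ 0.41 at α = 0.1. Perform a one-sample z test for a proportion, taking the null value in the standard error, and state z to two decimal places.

z = -1.93

p̂ = 1302/3309 ≈ 0.39347.
SE = √(p₀(1−p₀)/n) = √(0.2419/3309) = 0.00855.
z = (0.39347 − 0.41)/0.00855 = -0.01653/0.00855 = -1.93.
Two-sided p-value ≈ 2·Φ(−1.933) = 0.0532. With α = 0.1, reject H₀.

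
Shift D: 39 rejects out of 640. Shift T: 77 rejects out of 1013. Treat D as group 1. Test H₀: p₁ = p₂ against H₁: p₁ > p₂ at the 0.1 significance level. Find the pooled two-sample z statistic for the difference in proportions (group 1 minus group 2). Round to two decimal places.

z = -1.17

p̂₁ = 39/640 = 0.0609, p̂₂ = 77/1013 = 0.0760.
Pooled p̂ = (39+77)/(640+1013) = 116/1653 = 0.0702.
SE = √(p̂(1−p̂)(1/n₁+1/n₂)) = √(0.0702·0.9298·0.00254967) = √(0.000166368) = 0.0129.
z = (0.0609 − 0.0760)/0.0129 = -0.0151/0.0129 = -1.17.
p-value = P(Z > -1.169) ≈ 0.8787. With α = 0.1, fail to reject H₀.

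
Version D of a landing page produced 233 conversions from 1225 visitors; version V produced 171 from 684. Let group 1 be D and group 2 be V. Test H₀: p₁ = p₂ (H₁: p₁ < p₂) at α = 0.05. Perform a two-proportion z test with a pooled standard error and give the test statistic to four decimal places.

z = -3.0670

p̂₁ = 233/1225 ≈ 0.1902041, p̂₂ = 171/684 ≈ 0.2500000.
Pooled p̂ = (233+171)/(1225+684) = 404/1909 = 0.2116291.
SE = √(p̂(1−p̂)(1/n₁+1/n₂)) = √(0.2116291·0.7883709·0.00227831) = √(0.000380119) = 0.0194966.
z = (0.1902041 − 0.2500000)/0.0194966 = -0.0597959/0.0194966 = -3.0670.
p-value = P(Z < -3.067) ≈ 0.0011, so at α = 0.05 we reject H₀.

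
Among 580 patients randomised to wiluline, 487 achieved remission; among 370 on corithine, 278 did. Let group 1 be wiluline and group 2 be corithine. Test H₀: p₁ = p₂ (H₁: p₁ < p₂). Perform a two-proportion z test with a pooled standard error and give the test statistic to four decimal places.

p̂₁ = 487/580 ≈ 0.8396552, p̂₂ = 278/370 ≈ 0.7513514.
Pooled p̂ = (487+278)/(580+370) = 765/950 = 0.8052632.
SE = √(0.156814 × 0.00442684) = 0.0263475.
z = (0.8396552 − 0.7513514)/0.0263475 = 0.0883038/0.0263475 = 3.3515.

z = 3.3515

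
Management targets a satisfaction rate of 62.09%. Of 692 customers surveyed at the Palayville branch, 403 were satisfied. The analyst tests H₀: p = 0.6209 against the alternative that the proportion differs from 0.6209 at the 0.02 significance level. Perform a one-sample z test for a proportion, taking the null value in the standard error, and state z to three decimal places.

z = -2.089

p̂ = 403/692 = 0.58237.
Standard error under H₀: √(0.6209×0.3791/692) = 0.01844.
z = (0.58237 − 0.6209)/0.01844 = -0.03853/0.01844 = -2.089.
p-value = 2·P(Z > 2.089) ≈ 0.0367. With α = 0.02, fail to reject H₀.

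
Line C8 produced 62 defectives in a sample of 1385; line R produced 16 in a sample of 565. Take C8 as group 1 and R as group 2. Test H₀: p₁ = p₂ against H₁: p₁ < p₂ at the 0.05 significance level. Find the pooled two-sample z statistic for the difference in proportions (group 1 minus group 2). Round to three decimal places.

z = 1.681

p̂₁ = 62/1385 = 0.044765, p̂₂ = 16/565 = 0.028319.
Pooled p̂ = (62+16)/(1385+565) = 78/1950 = 0.040000.
SE = √(0.0384 × 0.00249193) = 0.009782.
z = (0.044765 − 0.028319)/0.009782 = 0.016446/0.009782 = 1.681.
p-value = P(Z < 1.681) ≈ 0.9536, so at α = 0.05 we fail to reject H₀.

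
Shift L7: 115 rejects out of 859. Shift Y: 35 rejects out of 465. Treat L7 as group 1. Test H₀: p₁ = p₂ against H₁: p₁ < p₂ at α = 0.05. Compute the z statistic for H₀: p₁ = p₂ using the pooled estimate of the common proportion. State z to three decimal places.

z = 3.212

p̂₁ = 115/859 ≈ 0.13388, p̂₂ = 35/465 ≈ 0.07527.
Pooled p̂ = (115+35)/(859+465) = 150/1324 = 0.11329.
SE = √(p̂(1−p̂)(1/n₁+1/n₂)) = √(0.11329·0.88671·0.00331468) = √(0.000332985) = 0.01825.
z = (0.13388 − 0.07527)/0.01825 = 0.05861/0.01825 = 3.212.
p-value = P(Z < 3.212) ≈ 0.9993, so at α = 0.05 we fail to reject H₀.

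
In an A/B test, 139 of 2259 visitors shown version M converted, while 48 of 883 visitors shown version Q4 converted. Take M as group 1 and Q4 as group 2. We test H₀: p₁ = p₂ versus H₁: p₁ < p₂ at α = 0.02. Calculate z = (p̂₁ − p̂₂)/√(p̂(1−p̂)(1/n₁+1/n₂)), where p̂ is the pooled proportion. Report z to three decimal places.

p̂₁ = 139/2259 ≈ 0.06153, p̂₂ = 48/883 ≈ 0.05436.
Pooled p̂ = (139+48)/(2259+883) = 187/3142 = 0.05952.
SE = √(0.055974 × 0.00157518) = 0.00939.
z = (0.06153 − 0.05436)/0.00939 = 0.00717/0.00939 = 0.764.
p-value = P(Z < 0.764) ≈ 0.7775. With α = 0.02, fail to reject H₀.

z = 0.764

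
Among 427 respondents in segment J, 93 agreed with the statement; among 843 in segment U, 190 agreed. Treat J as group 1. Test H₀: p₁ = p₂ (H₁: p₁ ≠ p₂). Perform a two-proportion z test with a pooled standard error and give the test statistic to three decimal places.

z = -0.307

p̂₁ = 93/427 = 0.21780, p̂₂ = 190/843 = 0.22539.
Pooled p̂ = (93+190)/(427+843) = 283/1270 = 0.22283.
SE = √(p̂(1−p̂)(1/n₁+1/n₂)) = √(0.22283·0.77717·0.00352816) = √(0.000611005) = 0.02472.
z = (0.21780 − 0.22539)/0.02472 = -0.00759/0.02472 = -0.307.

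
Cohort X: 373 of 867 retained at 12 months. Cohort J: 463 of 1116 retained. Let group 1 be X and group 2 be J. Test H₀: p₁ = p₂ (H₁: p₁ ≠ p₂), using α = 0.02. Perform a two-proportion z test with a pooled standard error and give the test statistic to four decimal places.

p̂₁ = 373/867 ≈ 0.430219, p̂₂ = 463/1116 ≈ 0.414875.
Pooled p̂ = (373+463)/(867+1116) = 836/1983 = 0.421583.
SE = √(0.243851 × 0.00204946) = 0.022355.
z = (0.430219 − 0.414875)/0.022355 = 0.015344/0.022355 = 0.6864.
p-value = 2·P(Z > 0.686) ≈ 0.4925. With α = 0.02, fail to reject H₀.

z = 0.6864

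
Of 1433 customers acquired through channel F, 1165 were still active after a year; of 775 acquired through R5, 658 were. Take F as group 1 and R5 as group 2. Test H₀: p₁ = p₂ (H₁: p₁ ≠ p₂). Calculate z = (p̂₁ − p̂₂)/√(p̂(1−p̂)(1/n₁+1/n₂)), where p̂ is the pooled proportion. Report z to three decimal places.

p̂₁ = 1165/1433 ≈ 0.81298, p̂₂ = 658/775 ≈ 0.84903.
Pooled p̂ = (1165+658)/(1433+775) = 1823/2208 = 0.82563.
SE = √(p̂(1−p̂)(1/n₁+1/n₂)) = √(0.82563·0.17437·0.00198816) = √(0.00028622) = 0.01692.
z = (0.81298 − 0.84903)/0.01692 = -0.03605/0.01692 = -2.131.
Two-sided p-value ≈ 2·Φ(−2.131) = 0.0331.

z = -2.131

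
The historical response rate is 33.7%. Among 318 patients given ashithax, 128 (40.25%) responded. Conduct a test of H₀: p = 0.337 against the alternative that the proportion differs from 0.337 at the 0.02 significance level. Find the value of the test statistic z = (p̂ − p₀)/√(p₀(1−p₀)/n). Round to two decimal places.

z = 2.47

p̂ = 128/318 ≈ 0.4025.
SE = √(p₀(1−p₀)/n) = √(0.22343/318) = 0.0265.
z = (0.4025 − 0.337)/0.0265 = 0.0655/0.0265 = 2.47.
Two-sided p-value ≈ 2·Φ(−2.472) = 0.0134; since p < α = 0.02, reject H₀.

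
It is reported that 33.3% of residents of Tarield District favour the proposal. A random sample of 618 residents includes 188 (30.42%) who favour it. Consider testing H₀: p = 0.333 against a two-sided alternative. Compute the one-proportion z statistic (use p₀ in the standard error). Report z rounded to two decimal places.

z = -1.52

p̂ = 188/618 = 0.3042.
Standard error under H₀: √(0.333×0.667/618) = 0.0190.
z = (0.3042 − 0.333)/0.0190 = -0.0288/0.0190 = -1.52.
Two-sided p-value ≈ 2·Φ(−1.519) = 0.1288.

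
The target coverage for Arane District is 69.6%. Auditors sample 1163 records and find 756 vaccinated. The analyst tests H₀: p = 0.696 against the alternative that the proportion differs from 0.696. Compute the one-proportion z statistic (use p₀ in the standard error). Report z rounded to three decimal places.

p̂ = 756/1163 ≈ 0.65004.
Standard error under H₀: √(0.696×0.304/1163) = 0.01349.
z = (0.65004 − 0.696)/0.01349 = -0.04596/0.01349 = -3.407.
Two-sided p-value ≈ 2·Φ(−3.407) = 0.0007.

z = -3.407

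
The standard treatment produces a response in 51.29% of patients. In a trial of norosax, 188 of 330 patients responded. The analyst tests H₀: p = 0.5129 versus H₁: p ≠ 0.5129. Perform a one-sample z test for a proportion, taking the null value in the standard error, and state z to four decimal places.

p̂ = 188/330 = 0.569697.
Standard error under H₀: √(0.5129×0.4871/330) = 0.027515.
z = (0.569697 − 0.5129)/0.027515 = 0.056797/0.027515 = 2.0642.
p-value = 2·P(Z > 2.064) ≈ 0.0390.

z = 2.0642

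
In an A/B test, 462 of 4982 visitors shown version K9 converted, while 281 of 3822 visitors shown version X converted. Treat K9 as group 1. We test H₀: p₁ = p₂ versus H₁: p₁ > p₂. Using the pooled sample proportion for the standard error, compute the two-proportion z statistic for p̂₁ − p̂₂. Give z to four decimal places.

z = 3.2142

p̂₁ = 462/4982 = 0.0927338, p̂₂ = 281/3822 = 0.0735217.
Pooled p̂ = (462+281)/(4982+3822) = 743/8804 = 0.0843935.
SE = √(p̂(1−p̂)(1/n₁+1/n₂)) = √(0.0843935·0.9156065·0.000462366) = √(3.57276e-05) = 0.0059773.
z = (0.0927338 − 0.0735217)/0.0059773 = 0.0192121/0.0059773 = 3.2142.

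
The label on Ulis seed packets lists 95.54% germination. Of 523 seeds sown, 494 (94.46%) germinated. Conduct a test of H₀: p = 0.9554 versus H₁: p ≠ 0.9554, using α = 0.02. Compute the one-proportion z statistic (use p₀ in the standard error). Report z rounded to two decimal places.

z = -1.20

p̂ = 494/523 ≈ 0.9446.
SE = √(p₀(1−p₀)/n) = √(0.042611/523) = 0.0090.
z = (0.9446 − 0.9554)/0.0090 = -0.0108/0.0090 = -1.20.
Two-sided p-value ≈ 2·Φ(−1.202) = 0.2294, so at α = 0.02 we fail to reject H₀.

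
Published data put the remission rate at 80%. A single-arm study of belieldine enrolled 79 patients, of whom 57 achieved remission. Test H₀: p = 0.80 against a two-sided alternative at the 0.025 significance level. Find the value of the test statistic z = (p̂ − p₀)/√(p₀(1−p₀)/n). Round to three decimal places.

z = -1.744

p̂ = 57/79 ≈ 0.72152.
Under H₀, SE = √(0.8·0.2/79) = √(0.00202532) = 0.04500.
z = (0.72152 − 0.8)/0.04500 = -0.07848/0.04500 = -1.744.
Two-sided p-value ≈ 2·Φ(−1.744) = 0.0812; since p > α = 0.025, fail to reject H₀.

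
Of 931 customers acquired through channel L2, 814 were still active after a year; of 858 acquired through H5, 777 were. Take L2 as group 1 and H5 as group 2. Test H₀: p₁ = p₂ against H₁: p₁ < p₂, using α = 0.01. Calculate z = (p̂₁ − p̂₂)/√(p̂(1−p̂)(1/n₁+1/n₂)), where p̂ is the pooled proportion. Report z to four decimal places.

p̂₁ = 814/931 ≈ 0.874329, p̂₂ = 777/858 ≈ 0.905594.
Pooled p̂ = (814+777)/(931+858) = 1591/1789 = 0.889324.
SE = √(0.0984271 × 0.00223962) = 0.014847.
z = (0.874329 − 0.905594)/0.014847 = -0.031265/0.014847 = -2.1058.
p-value = P(Z < -2.106) ≈ 0.0176; since p > α = 0.01, fail to reject H₀.

z = -2.1058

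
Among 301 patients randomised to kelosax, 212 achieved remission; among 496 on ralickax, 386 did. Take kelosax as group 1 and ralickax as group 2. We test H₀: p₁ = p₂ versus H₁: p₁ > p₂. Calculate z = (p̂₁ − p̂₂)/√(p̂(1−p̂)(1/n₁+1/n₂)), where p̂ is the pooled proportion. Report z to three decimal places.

p̂₁ = 212/301 = 0.70432, p̂₂ = 386/496 = 0.77823.
Pooled p̂ = (212+386)/(301+496) = 598/797 = 0.75031.
SE = √(0.187343 × 0.00533839) = 0.03162.
z = (0.70432 − 0.77823)/0.03162 = -0.07391/0.03162 = -2.337.

z = -2.337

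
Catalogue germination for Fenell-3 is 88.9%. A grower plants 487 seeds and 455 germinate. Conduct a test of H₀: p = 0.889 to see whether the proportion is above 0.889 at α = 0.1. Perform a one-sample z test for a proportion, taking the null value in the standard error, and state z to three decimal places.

p̂ = 455/487 = 0.934292.
Standard error under H₀: √(0.889×0.111/487) = 0.014235.
z = (0.934292 − 0.889)/0.014235 = 0.045292/0.014235 = 3.182.
p-value = P(Z > 3.182) ≈ 0.0007; since p < α = 0.1, reject H₀.

z = 3.182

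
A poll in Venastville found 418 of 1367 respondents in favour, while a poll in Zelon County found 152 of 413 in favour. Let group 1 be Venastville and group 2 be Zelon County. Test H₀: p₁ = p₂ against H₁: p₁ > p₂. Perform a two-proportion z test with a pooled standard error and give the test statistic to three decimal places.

p̂₁ = 418/1367 ≈ 0.305779, p̂₂ = 152/413 ≈ 0.368039.
Pooled p̂ = (418+152)/(1367+413) = 570/1780 = 0.320225.
SE = √(p̂(1−p̂)(1/n₁+1/n₂)) = √(0.320225·0.679775·0.00315284) = √(0.000686312) = 0.026198.
z = (0.305779 − 0.368039)/0.026198 = -0.062260/0.026198 = -2.377.

z = -2.377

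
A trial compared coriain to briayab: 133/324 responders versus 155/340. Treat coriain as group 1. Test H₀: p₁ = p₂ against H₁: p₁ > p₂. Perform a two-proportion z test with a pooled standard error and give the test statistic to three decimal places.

p̂₁ = 133/324 ≈ 0.41049, p̂₂ = 155/340 ≈ 0.45588.
Pooled p̂ = (133+155)/(324+340) = 288/664 = 0.43373.
SE = √(0.245609 × 0.0060276) = 0.03848.
z = (0.41049 − 0.45588)/0.03848 = -0.04539/0.03848 = -1.180.
p-value = P(Z > -1.180) ≈ 0.8809.

z = -1.180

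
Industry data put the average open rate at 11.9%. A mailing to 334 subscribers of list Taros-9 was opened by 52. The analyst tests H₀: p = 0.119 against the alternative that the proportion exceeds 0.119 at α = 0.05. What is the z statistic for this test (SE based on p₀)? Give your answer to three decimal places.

p̂ = 52/334 ≈ 0.15569.
Under H₀, SE = √(0.119·0.881/334) = √(0.000313889) = 0.01772.
z = (0.15569 − 0.119)/0.01772 = 0.03669/0.01772 = 2.071.
p-value = P(Z > 2.071) ≈ 0.0192. With α = 0.05, reject H₀.

z = 2.071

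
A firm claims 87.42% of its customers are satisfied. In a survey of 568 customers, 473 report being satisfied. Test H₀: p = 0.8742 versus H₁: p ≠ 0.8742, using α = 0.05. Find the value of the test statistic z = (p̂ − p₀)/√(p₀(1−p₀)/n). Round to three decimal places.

z = -2.979

p̂ = 473/568 ≈ 0.832746.
Under H₀, SE = √(0.8742·0.1258/568) = √(0.000193617) = 0.013915.
z = (0.832746 − 0.8742)/0.013915 = -0.041454/0.013915 = -2.979.
p-value = 2·P(Z > 2.979) ≈ 0.0029. With α = 0.05, reject H₀.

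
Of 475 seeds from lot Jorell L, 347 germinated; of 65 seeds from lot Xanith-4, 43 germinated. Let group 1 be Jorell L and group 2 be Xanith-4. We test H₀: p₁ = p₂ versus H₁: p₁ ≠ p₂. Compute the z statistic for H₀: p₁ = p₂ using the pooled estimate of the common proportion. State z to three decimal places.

z = 1.165

p̂₁ = 347/475 = 0.73053, p̂₂ = 43/65 = 0.66154.
Pooled p̂ = (347+43)/(475+65) = 390/540 = 0.72222.
SE = √(p̂(1−p̂)(1/n₁+1/n₂)) = √(0.72222·0.27778·0.0174899) = √(0.00350877) = 0.05923.
z = (0.73053 − 0.66154)/0.05923 = 0.06899/0.05923 = 1.165.
p-value = 2·P(Z > 1.165) ≈ 0.2442.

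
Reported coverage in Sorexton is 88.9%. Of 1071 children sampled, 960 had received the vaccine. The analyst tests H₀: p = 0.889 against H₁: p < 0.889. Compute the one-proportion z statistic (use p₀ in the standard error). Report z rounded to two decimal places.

z = 0.77

p̂ = 960/1071 = 0.8964.
Under H₀, SE = √(0.889·0.111/1071) = √(9.21373e-05) = 0.0096.
z = (0.8964 − 0.889)/0.0096 = 0.0074/0.0096 = 0.77.
p-value = P(Z < 0.767) ≈ 0.7783.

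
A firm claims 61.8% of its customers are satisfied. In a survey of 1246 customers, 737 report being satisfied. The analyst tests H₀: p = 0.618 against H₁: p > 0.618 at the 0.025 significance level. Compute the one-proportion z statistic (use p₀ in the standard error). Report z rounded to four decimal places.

z = -1.9257

p̂ = 737/1246 = 0.591493.
Standard error under H₀: √(0.618×0.382/1246) = 0.013765.
z = (0.591493 − 0.618)/0.013765 = -0.026507/0.013765 = -1.9257.
p-value = P(Z > -1.926) ≈ 0.9729; since p > α = 0.025, fail to reject H₀.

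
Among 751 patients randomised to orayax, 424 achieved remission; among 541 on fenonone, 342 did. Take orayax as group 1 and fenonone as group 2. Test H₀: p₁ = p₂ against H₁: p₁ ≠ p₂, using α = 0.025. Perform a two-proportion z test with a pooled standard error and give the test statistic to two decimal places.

z = -2.44

p̂₁ = 424/751 = 0.5646, p̂₂ = 342/541 = 0.6322.
Pooled p̂ = (424+342)/(751+541) = 766/1292 = 0.5929.
SE = √(p̂(1−p̂)(1/n₁+1/n₂)) = √(0.5929·0.4071·0.00317999) = √(0.000767564) = 0.0277.
z = (0.5646 − 0.6322)/0.0277 = -0.0676/0.0277 = -2.44.
p-value = 2·P(Z > 2.439) ≈ 0.0147, so at α = 0.025 we reject H₀.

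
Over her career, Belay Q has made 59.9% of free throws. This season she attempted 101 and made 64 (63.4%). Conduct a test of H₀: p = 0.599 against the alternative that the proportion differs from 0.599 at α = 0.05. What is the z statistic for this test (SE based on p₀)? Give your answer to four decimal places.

z = 0.7108

p̂ = 64/101 = 0.633663.
Under H₀, SE = √(0.599·0.401/101) = √(0.00237821) = 0.048767.
z = (0.633663 − 0.599)/0.048767 = 0.034663/0.048767 = 0.7108.
Two-sided p-value ≈ 2·Φ(−0.711) = 0.4772, so at α = 0.05 we fail to reject H₀.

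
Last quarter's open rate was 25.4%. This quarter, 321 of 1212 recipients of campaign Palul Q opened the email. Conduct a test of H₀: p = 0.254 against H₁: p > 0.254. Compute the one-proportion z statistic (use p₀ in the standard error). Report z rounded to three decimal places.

p̂ = 321/1212 = 0.26485.
Under H₀, SE = √(0.254·0.746/1212) = √(0.00015634) = 0.01250.
z = (0.26485 − 0.254)/0.01250 = 0.01085/0.01250 = 0.868.
p-value = P(Z > 0.868) ≈ 0.1927.

z = 0.868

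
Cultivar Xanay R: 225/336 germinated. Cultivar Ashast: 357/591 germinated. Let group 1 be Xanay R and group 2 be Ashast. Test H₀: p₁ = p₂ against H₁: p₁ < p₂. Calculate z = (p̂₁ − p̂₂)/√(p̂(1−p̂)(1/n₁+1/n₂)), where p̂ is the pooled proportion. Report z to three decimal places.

p̂₁ = 225/336 ≈ 0.669643, p̂₂ = 357/591 ≈ 0.604061.
Pooled p̂ = (225+357)/(336+591) = 582/927 = 0.627832.
SE = √(0.233659 × 0.00466824) = 0.033027.
z = (0.669643 − 0.604061)/0.033027 = 0.065582/0.033027 = 1.986.

z = 1.986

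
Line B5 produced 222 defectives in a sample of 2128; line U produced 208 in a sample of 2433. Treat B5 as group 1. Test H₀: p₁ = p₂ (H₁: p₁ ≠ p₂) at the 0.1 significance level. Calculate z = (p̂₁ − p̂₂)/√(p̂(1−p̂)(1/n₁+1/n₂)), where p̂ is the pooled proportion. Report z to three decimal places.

p̂₁ = 222/2128 = 0.104323, p̂₂ = 208/2433 = 0.085491.
Pooled p̂ = (222+208)/(2128+2433) = 430/4561 = 0.094278.
SE = √(p̂(1−p̂)(1/n₁+1/n₂)) = √(0.094278·0.905722·0.00088094) = √(7.52229e-05) = 0.008673.
z = (0.104323 − 0.085491)/0.008673 = 0.018832/0.008673 = 2.171.
p-value = 2·P(Z > 2.171) ≈ 0.0299; since p < α = 0.1, reject H₀.

z = 2.171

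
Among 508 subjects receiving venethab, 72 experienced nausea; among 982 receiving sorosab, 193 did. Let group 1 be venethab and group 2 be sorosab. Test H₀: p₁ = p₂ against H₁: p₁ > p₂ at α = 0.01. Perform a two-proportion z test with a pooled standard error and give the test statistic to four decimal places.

z = -2.6225

p̂₁ = 72/508 ≈ 0.141732, p̂₂ = 193/982 ≈ 0.196538.
Pooled p̂ = (72+193)/(508+982) = 265/1490 = 0.177852.
SE = √(0.146221 × 0.00298683) = 0.020898.
z = (0.141732 − 0.196538)/0.020898 = -0.054806/0.020898 = -2.6225.
p-value = P(Z > -2.622) ≈ 0.9956; since p > α = 0.01, fail to reject H₀.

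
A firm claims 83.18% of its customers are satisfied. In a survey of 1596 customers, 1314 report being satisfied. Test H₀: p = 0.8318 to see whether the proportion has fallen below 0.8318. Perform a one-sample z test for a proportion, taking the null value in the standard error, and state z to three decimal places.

p̂ = 1314/1596 = 0.82331.
SE = √(p₀(1−p₀)/n) = √(0.13991/1596) = 0.00936.
z = (0.82331 − 0.8318)/0.00936 = -0.00849/0.00936 = -0.907.
p-value = P(Z < -0.907) ≈ 0.1822.

z = -0.907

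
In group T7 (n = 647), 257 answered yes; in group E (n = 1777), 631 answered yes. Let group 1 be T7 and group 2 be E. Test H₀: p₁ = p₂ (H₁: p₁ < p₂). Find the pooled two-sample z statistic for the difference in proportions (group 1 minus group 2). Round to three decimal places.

p̂₁ = 257/647 ≈ 0.397218, p̂₂ = 631/1777 ≈ 0.355093.
Pooled p̂ = (257+631)/(647+1777) = 888/2424 = 0.366337.
SE = √(0.232134 × 0.00210834) = 0.022123.
z = (0.397218 − 0.355093)/0.022123 = 0.042125/0.022123 = 1.904.

z = 1.904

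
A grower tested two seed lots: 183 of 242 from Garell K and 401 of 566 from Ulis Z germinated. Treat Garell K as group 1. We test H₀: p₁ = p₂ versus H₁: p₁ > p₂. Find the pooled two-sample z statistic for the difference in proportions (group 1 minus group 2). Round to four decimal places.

p̂₁ = 183/242 = 0.756198, p̂₂ = 401/566 = 0.708481.
Pooled p̂ = (183+401)/(242+566) = 584/808 = 0.722772.
SE = √(p̂(1−p̂)(1/n₁+1/n₂)) = √(0.722772·0.277228·0.00589902) = √(0.001182) = 0.034380.
z = (0.756198 − 0.708481)/0.034380 = 0.047717/0.034380 = 1.3879.

z = 1.3879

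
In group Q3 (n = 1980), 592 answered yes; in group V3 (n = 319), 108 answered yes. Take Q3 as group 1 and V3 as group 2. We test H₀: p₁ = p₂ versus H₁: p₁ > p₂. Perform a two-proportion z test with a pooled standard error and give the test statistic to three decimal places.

p̂₁ = 592/1980 = 0.29899, p̂₂ = 108/319 = 0.33856.
Pooled p̂ = (592+108)/(1980+319) = 700/2299 = 0.30448.
SE = √(0.211772 × 0.00363985) = 0.02776.
z = (0.29899 − 0.33856)/0.02776 = -0.03957/0.02776 = -1.425.
p-value = P(Z > -1.425) ≈ 0.9229.

z = -1.425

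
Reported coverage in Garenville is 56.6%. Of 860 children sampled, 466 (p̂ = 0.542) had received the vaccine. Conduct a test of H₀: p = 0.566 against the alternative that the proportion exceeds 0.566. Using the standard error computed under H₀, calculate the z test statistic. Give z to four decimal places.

z = -1.4283

p̂ = 466/860 = 0.541860.
SE = √(p₀(1−p₀)/n) = √(0.24564/860) = 0.016901.
z = (0.541860 − 0.566)/0.016901 = -0.024140/0.016901 = -1.4283.
p-value = P(Z > -1.428) ≈ 0.9234.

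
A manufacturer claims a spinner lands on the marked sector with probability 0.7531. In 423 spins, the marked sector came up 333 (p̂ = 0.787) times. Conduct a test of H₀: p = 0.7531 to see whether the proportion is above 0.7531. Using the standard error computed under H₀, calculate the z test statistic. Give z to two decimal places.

z = 1.63

p̂ = 333/423 = 0.78723.
SE = √(p₀(1−p₀)/n) = √(0.18594/423) = 0.02097.
z = (0.78723 − 0.7531)/0.02097 = 0.03413/0.02097 = 1.63.
p-value = P(Z > 1.628) ≈ 0.0518.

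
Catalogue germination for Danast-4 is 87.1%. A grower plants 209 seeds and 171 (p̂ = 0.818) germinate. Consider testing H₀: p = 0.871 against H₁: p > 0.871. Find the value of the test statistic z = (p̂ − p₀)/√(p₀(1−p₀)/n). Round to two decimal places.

z = -2.28

p̂ = 171/209 = 0.8182.
Standard error under H₀: √(0.871×0.129/209) = 0.0232.
z = (0.8182 − 0.871)/0.0232 = -0.0528/0.0232 = -2.28.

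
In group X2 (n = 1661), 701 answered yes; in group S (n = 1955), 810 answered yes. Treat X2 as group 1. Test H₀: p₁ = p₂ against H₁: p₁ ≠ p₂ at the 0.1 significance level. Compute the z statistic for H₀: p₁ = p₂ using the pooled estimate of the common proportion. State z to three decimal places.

z = 0.469

p̂₁ = 701/1661 ≈ 0.422035, p̂₂ = 810/1955 ≈ 0.414322.
Pooled p̂ = (701+810)/(1661+1955) = 1511/3616 = 0.417865.
SE = √(0.243254 × 0.00111356) = 0.016458.
z = (0.422035 − 0.414322)/0.016458 = 0.007713/0.016458 = 0.469.
Two-sided p-value ≈ 2·Φ(−0.469) = 0.6393. With α = 0.1, fail to reject H₀.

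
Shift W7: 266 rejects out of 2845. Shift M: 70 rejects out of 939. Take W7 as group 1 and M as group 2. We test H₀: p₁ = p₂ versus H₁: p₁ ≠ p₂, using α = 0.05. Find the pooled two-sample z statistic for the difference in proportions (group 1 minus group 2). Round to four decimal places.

p̂₁ = 266/2845 ≈ 0.0934974, p̂₂ = 70/939 ≈ 0.0745474.
Pooled p̂ = (266+70)/(2845+939) = 336/3784 = 0.0887949.
SE = √(p̂(1−p̂)(1/n₁+1/n₂)) = √(0.0887949·0.9112051·0.00141646) = √(0.000114606) = 0.0107054.
z = (0.0934974 − 0.0745474)/0.0107054 = 0.0189500/0.0107054 = 1.7701.
p-value = 2·P(Z > 1.770) ≈ 0.0767. With α = 0.05, fail to reject H₀.

z = 1.7701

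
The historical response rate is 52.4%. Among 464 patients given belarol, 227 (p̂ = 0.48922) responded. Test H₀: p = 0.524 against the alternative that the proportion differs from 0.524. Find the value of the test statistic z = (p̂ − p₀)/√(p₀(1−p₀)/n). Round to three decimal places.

p̂ = 227/464 = 0.48922.
SE = √(p₀(1−p₀)/n) = √(0.24942/464) = 0.02319.
z = (0.48922 − 0.524)/0.02319 = -0.03478/0.02319 = -1.500.

z = -1.500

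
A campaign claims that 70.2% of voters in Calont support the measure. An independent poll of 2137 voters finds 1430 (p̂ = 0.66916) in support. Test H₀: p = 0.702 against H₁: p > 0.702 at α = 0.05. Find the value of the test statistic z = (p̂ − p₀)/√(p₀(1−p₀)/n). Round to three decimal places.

p̂ = 1430/2137 = 0.669162.
Standard error under H₀: √(0.702×0.298/2137) = 0.009894.
z = (0.669162 − 0.702)/0.009894 = -0.032838/0.009894 = -3.319.
p-value = P(Z > -3.319) ≈ 0.9995; since p > α = 0.05, fail to reject H₀.

z = -3.319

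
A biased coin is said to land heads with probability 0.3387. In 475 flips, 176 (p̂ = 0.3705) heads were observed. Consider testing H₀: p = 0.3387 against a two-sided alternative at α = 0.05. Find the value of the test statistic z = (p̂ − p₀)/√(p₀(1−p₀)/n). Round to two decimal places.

z = 1.47

p̂ = 176/475 ≈ 0.3705.
Under H₀, SE = √(0.3387·0.6613/475) = √(0.000471542) = 0.0217.
z = (0.3705 − 0.3387)/0.0217 = 0.0318/0.0217 = 1.47.
Two-sided p-value ≈ 2·Φ(−1.466) = 0.1427. With α = 0.05, fail to reject H₀.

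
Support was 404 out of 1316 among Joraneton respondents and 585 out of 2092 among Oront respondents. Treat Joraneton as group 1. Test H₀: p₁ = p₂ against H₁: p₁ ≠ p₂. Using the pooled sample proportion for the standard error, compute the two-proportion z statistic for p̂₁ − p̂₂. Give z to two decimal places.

z = 1.71

p̂₁ = 404/1316 ≈ 0.3070, p̂₂ = 585/2092 ≈ 0.2796.
Pooled p̂ = (404+585)/(1316+2092) = 989/3408 = 0.2902.
SE = √(p̂(1−p̂)(1/n₁+1/n₂)) = √(0.2902·0.7098·0.00123789) = √(0.000254985) = 0.0160.
z = (0.3070 − 0.2796)/0.0160 = 0.0274/0.0160 = 1.71.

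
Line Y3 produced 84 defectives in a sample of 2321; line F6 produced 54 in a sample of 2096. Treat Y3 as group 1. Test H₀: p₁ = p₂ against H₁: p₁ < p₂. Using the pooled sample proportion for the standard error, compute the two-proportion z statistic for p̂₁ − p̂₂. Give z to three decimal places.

p̂₁ = 84/2321 ≈ 0.036191, p̂₂ = 54/2096 ≈ 0.025763.
Pooled p̂ = (84+54)/(2321+2096) = 138/4417 = 0.031243.
SE = √(0.0302668 × 0.000907948) = 0.005242.
z = (0.036191 − 0.025763)/0.005242 = 0.010428/0.005242 = 1.989.

z = 1.989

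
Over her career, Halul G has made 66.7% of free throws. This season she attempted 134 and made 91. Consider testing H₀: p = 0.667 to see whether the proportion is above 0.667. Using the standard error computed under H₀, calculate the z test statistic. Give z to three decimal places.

z = 0.297

p̂ = 91/134 ≈ 0.67910.
SE = √(p₀(1−p₀)/n) = √(0.22211/134) = 0.04071.
z = (0.67910 − 0.667)/0.04071 = 0.01210/0.04071 = 0.297.
p-value = P(Z > 0.297) ≈ 0.3831.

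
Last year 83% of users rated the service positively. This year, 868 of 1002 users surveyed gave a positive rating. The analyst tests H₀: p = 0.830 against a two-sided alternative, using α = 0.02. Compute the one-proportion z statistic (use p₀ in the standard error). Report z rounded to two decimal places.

z = 3.06

p̂ = 868/1002 ≈ 0.86627.
Standard error under H₀: √(0.83×0.17/1002) = 0.01187.
z = (0.86627 − 0.83)/0.01187 = 0.03627/0.01187 = 3.06.
p-value = 2·P(Z > 3.056) ≈ 0.0022. With α = 0.02, reject H₀.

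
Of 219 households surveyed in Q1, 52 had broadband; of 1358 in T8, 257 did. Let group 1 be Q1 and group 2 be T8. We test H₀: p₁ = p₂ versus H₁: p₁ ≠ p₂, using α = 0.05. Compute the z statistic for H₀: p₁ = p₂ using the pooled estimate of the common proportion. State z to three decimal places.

z = 1.667

p̂₁ = 52/219 = 0.23744, p̂₂ = 257/1358 = 0.18925.
Pooled p̂ = (52+257)/(219+1358) = 309/1577 = 0.19594.
SE = √(0.157549 × 0.00530259) = 0.02890.
z = (0.23744 − 0.18925)/0.02890 = 0.04819/0.02890 = 1.667.
p-value = 2·P(Z > 1.667) ≈ 0.0954, so at α = 0.05 we fail to reject H₀.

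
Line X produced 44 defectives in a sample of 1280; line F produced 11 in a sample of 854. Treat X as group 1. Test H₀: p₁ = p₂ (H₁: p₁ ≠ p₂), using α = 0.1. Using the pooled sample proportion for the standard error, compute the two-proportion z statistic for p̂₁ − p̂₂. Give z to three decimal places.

p̂₁ = 44/1280 ≈ 0.034375, p̂₂ = 11/854 ≈ 0.012881.
Pooled p̂ = (44+11)/(1280+854) = 55/2134 = 0.025773.
SE = √(0.0251089 × 0.00195221) = 0.007001.
z = (0.034375 − 0.012881)/0.007001 = 0.021494/0.007001 = 3.070.
Two-sided p-value ≈ 2·Φ(−3.070) = 0.0021, so at α = 0.1 we reject H₀.

z = 3.070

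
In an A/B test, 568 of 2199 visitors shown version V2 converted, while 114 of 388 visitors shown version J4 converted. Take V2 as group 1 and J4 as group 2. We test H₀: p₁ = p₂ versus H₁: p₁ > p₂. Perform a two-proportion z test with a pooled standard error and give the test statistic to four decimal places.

p̂₁ = 568/2199 ≈ 0.258299, p̂₂ = 114/388 ≈ 0.293814.
Pooled p̂ = (568+114)/(2199+388) = 682/2587 = 0.263626.
SE = √(p̂(1−p̂)(1/n₁+1/n₂)) = √(0.263626·0.736374·0.00303207) = √(0.000588608) = 0.024261.
z = (0.258299 − 0.293814)/0.024261 = -0.035515/0.024261 = -1.4639.

z = -1.4639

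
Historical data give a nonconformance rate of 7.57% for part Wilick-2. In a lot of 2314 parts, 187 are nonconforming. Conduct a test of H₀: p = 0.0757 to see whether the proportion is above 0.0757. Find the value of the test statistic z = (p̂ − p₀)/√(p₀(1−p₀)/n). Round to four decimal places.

p̂ = 187/2314 = 0.0808124.
Under H₀, SE = √(0.0757·0.9243/2314) = √(3.02375e-05) = 0.0054989.
z = (0.0808124 − 0.0757)/0.0054989 = 0.0051124/0.0054989 = 0.9297.

z = 0.9297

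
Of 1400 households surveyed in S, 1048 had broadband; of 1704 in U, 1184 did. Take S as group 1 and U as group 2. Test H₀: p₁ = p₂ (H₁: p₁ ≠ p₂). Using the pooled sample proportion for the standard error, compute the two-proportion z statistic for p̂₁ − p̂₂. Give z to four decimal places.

z = 3.3145

p̂₁ = 1048/1400 ≈ 0.748571, p̂₂ = 1184/1704 ≈ 0.694836.
Pooled p̂ = (1048+1184)/(1400+1704) = 2232/3104 = 0.719072.
SE = √(p̂(1−p̂)(1/n₁+1/n₂)) = √(0.719072·0.280928·0.00130114) = √(0.00026284) = 0.016212.
z = (0.748571 − 0.694836)/0.016212 = 0.053735/0.016212 = 3.3145.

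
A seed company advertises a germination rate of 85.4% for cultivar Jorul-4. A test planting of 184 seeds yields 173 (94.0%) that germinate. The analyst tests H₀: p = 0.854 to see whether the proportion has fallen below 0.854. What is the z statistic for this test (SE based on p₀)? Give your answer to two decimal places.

p̂ = 173/184 ≈ 0.94022.
SE = √(p₀(1−p₀)/n) = √(0.12468/184) = 0.02603.
z = (0.94022 − 0.854)/0.02603 = 0.08622/0.02603 = 3.31.

z = 3.31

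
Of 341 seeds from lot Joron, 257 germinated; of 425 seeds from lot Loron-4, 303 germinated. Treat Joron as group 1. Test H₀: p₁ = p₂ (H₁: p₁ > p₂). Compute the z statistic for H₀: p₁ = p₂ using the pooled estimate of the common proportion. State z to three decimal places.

p̂₁ = 257/341 ≈ 0.75367, p̂₂ = 303/425 ≈ 0.71294.
Pooled p̂ = (257+303)/(341+425) = 560/766 = 0.73107.
SE = √(p̂(1−p̂)(1/n₁+1/n₂)) = √(0.73107·0.26893·0.00528549) = √(0.00103916) = 0.03224.
z = (0.75367 − 0.71294)/0.03224 = 0.04073/0.03224 = 1.263.
p-value = P(Z > 1.263) ≈ 0.1032.

z = 1.263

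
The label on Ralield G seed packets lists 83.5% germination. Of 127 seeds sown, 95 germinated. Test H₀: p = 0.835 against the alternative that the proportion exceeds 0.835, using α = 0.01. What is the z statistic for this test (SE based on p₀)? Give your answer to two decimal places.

z = -2.64

p̂ = 95/127 = 0.7480.
SE = √(p₀(1−p₀)/n) = √(0.13778/127) = 0.0329.
z = (0.7480 − 0.835)/0.0329 = -0.0870/0.0329 = -2.64.
p-value = P(Z > -2.640) ≈ 0.9959, so at α = 0.01 we fail to reject H₀.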